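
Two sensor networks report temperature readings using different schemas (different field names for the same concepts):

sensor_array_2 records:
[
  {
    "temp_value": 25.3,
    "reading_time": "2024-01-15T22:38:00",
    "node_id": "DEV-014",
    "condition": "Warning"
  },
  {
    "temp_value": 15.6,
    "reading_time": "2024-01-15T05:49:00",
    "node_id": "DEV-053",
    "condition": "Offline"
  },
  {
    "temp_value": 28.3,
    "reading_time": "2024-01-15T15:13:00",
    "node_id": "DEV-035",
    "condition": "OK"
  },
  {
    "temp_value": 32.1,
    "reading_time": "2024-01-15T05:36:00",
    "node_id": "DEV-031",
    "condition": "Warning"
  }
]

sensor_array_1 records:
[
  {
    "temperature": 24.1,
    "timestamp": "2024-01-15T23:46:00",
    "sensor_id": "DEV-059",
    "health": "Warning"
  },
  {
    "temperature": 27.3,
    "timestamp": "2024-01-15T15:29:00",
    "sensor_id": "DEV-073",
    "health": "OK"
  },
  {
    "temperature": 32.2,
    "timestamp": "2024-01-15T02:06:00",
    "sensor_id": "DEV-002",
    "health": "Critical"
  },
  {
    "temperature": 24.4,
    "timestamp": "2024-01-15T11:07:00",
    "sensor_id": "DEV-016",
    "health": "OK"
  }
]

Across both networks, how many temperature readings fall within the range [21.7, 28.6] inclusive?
5

Schema mapping: "temp_value" (sensor_array_2) = "temperature" (sensor_array_1) = temperature

Readings in [21.7, 28.6] from sensor_array_2: 2
Readings in [21.7, 28.6] from sensor_array_1: 3

Total count: 2 + 3 = 5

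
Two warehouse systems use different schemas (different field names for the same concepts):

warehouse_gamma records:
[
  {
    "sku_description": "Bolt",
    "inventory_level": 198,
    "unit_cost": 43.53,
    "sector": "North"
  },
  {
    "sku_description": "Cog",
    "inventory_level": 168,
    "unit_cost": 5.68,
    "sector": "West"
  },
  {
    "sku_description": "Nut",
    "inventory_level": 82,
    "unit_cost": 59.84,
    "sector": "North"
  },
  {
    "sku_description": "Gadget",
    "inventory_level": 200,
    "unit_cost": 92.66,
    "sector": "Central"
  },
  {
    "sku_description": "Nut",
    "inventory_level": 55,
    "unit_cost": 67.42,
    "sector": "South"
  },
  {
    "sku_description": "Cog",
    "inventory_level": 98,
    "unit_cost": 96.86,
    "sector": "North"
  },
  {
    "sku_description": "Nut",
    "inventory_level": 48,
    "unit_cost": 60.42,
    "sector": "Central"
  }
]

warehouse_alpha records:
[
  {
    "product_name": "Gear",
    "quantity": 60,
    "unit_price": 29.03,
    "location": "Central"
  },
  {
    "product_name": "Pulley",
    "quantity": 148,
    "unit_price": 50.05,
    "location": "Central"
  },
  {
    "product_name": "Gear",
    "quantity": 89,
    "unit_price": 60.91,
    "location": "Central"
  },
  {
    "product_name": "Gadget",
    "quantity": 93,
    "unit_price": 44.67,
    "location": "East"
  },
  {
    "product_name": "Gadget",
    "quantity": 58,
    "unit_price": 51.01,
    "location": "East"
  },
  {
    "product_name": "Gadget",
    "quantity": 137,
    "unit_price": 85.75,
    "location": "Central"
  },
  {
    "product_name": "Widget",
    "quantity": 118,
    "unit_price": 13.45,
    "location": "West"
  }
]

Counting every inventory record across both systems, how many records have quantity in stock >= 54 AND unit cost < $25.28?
2

Schema mappings:
- "inventory_level" (warehouse_gamma) = "quantity" (warehouse_alpha) = quantity
- "unit_cost" (warehouse_gamma) = "unit_price" (warehouse_alpha) = unit cost

Records meeting both conditions in warehouse_gamma: 1
Records meeting both conditions in warehouse_alpha: 1

Total: 1 + 1 = 2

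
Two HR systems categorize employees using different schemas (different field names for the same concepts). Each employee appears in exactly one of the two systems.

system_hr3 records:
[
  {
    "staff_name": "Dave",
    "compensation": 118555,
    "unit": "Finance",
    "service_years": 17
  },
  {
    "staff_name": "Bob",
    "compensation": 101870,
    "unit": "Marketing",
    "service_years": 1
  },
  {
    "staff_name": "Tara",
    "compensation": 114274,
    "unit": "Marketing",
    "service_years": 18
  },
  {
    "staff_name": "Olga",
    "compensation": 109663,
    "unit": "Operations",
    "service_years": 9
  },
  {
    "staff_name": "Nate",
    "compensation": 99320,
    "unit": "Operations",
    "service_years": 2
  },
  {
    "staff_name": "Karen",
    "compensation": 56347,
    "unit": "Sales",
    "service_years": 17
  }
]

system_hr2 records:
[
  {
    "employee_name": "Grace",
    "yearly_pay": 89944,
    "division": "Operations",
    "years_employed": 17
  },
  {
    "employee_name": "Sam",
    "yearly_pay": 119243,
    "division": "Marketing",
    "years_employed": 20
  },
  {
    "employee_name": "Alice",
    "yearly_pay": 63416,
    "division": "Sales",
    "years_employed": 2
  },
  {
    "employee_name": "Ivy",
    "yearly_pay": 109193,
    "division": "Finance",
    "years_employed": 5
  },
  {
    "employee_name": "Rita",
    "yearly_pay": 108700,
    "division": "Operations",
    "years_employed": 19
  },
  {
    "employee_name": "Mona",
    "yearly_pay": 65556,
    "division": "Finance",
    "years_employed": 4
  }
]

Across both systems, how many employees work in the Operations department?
4

Schema mapping: "unit" (system_hr3) = "division" (system_hr2) = department

Operations employees in system_hr3: 2
Operations employees in system_hr2: 2

Total in Operations: 2 + 2 = 4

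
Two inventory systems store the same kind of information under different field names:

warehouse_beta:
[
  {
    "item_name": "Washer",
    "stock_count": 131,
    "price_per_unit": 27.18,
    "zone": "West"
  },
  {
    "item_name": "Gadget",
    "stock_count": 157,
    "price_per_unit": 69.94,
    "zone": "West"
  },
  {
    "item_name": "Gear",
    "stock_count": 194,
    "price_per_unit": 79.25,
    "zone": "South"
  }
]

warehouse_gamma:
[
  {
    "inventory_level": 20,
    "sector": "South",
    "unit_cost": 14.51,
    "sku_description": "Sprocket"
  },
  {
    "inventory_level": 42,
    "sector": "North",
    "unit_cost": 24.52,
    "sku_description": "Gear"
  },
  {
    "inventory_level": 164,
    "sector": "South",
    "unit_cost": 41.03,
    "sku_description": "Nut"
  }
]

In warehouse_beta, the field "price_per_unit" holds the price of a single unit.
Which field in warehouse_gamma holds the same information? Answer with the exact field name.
unit_cost

In warehouse_beta, "price_per_unit" holds the price of a single unit.
The fields in warehouse_gamma are: "inventory_level", "sector", "unit_cost", "sku_description".
"unit_cost" is the match: the name refers to the same concept and its values are decimal currency amounts (e.g. 14.51, 24.52).
The other fields ("inventory_level", "sector", "sku_description") hold different kinds of data.

So "price_per_unit" in warehouse_beta corresponds to "unit_cost" in warehouse_gamma.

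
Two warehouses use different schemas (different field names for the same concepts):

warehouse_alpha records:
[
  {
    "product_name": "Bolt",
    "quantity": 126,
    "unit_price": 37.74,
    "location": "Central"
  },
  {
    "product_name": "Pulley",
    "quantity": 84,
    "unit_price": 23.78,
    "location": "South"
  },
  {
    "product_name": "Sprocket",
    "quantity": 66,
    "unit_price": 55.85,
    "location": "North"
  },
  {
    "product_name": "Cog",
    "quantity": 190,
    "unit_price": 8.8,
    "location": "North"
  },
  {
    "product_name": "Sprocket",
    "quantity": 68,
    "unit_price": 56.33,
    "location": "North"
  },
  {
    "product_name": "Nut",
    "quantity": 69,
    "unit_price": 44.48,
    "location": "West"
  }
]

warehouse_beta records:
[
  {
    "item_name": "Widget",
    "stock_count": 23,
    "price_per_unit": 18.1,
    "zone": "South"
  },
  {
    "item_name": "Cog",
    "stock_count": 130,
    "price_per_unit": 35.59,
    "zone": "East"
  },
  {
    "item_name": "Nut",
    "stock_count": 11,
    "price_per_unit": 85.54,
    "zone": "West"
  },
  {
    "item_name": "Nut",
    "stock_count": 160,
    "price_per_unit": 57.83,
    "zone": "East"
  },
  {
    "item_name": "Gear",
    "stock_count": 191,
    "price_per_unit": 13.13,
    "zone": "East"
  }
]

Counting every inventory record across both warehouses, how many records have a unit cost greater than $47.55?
4

Schema mapping: "unit_price" (warehouse_alpha) = "price_per_unit" (warehouse_beta) = unit cost

Records > $47.55 in warehouse_alpha: 2
Records > $47.55 in warehouse_beta: 2

Total count: 2 + 2 = 4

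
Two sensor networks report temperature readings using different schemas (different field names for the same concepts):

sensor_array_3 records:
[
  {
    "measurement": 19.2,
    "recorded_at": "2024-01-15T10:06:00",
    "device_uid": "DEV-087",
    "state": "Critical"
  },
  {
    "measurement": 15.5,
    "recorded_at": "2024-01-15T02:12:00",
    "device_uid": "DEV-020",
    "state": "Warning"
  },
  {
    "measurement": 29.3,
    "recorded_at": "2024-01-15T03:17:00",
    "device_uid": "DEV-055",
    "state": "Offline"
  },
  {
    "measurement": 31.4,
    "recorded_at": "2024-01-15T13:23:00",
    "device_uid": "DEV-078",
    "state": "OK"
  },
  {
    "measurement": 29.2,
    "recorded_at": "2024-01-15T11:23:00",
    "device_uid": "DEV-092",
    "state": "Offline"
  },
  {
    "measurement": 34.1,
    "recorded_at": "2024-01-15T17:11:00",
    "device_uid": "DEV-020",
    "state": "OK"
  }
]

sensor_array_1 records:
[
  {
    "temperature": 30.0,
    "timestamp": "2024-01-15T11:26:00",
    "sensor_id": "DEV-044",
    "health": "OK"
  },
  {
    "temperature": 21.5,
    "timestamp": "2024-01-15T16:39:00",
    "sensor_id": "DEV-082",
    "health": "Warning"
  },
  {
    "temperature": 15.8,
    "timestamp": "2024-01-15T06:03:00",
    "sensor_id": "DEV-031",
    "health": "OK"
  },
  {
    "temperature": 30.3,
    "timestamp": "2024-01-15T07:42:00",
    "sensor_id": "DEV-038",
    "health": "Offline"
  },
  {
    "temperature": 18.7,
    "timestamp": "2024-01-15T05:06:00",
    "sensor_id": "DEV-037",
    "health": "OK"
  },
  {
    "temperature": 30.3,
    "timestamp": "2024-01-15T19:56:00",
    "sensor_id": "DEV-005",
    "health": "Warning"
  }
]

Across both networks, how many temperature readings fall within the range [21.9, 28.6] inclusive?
0

Schema mapping: "measurement" (sensor_array_3) = "temperature" (sensor_array_1) = temperature

Readings in [21.9, 28.6] from sensor_array_3: 0
Readings in [21.9, 28.6] from sensor_array_1: 0

Total count: 0 + 0 = 0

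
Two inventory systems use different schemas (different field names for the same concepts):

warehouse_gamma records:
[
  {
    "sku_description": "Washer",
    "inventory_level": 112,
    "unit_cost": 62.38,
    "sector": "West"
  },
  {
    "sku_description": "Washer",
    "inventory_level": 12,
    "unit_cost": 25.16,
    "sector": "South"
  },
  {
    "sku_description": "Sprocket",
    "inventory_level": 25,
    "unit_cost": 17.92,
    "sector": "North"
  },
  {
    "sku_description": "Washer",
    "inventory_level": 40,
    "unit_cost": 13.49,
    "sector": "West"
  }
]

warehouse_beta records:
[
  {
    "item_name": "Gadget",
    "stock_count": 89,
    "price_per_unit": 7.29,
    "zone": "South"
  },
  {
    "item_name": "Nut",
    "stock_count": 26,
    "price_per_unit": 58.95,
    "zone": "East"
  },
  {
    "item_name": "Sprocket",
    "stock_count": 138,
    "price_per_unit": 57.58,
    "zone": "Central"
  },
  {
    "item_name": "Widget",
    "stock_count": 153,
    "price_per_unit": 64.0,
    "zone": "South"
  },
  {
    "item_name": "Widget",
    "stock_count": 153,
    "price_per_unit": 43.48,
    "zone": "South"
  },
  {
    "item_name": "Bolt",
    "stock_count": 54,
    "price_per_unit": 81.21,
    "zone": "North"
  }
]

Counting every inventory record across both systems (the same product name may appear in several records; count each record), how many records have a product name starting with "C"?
0

Schema mapping: "sku_description" (warehouse_gamma) = "item_name" (warehouse_beta) = product name

Records with product name starting with "C" in warehouse_gamma: 0
Records with product name starting with "C" in warehouse_beta: 0

Total: 0 + 0 = 0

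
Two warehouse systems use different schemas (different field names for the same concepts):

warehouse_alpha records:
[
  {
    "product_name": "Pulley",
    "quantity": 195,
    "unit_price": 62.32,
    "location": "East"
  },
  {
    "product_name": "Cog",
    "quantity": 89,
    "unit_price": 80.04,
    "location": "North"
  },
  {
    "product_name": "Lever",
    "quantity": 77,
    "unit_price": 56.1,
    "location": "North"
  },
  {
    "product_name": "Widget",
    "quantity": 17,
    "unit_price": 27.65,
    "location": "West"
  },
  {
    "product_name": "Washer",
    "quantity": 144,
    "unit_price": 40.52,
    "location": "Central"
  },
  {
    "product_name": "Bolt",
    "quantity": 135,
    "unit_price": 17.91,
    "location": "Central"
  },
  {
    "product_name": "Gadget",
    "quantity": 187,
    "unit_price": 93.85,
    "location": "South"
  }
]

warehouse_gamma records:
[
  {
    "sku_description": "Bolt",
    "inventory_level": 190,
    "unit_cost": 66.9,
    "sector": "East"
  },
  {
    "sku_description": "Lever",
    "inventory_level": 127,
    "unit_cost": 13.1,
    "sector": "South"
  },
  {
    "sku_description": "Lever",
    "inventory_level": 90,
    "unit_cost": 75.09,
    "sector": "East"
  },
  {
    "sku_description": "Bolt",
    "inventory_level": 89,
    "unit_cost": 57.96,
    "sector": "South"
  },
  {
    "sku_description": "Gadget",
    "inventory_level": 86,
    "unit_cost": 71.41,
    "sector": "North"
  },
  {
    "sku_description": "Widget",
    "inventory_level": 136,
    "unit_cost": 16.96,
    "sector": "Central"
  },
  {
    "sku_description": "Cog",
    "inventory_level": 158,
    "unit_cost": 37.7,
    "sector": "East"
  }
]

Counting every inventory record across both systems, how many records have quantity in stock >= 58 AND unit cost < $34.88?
3

Schema mappings:
- "quantity" (warehouse_alpha) = "inventory_level" (warehouse_gamma) = quantity
- "unit_price" (warehouse_alpha) = "unit_cost" (warehouse_gamma) = unit cost

Records meeting both conditions in warehouse_alpha: 1
Records meeting both conditions in warehouse_gamma: 2

Total: 1 + 2 = 3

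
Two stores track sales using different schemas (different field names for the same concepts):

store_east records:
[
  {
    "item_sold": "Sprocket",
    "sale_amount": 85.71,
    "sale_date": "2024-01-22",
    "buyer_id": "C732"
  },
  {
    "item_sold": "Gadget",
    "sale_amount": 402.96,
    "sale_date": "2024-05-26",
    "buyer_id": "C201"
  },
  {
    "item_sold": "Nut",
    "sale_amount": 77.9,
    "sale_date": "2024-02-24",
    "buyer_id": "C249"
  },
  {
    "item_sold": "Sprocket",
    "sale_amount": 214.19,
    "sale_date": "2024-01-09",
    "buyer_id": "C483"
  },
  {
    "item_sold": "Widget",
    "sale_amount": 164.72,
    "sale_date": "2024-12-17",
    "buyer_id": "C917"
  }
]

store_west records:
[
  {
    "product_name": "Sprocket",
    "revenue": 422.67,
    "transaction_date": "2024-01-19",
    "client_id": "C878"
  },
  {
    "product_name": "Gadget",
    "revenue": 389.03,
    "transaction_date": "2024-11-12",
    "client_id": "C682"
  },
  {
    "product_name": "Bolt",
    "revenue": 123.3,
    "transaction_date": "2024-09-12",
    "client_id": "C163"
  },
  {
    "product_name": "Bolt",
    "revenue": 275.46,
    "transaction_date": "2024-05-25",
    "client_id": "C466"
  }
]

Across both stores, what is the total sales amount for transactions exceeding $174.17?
1704.31

Schema mapping: "sale_amount" (store_east) = "revenue" (store_west) = sale amount

Sum of sales > $174.17 in store_east: 617.15
Sum of sales > $174.17 in store_west: 1087.16

Total: 617.15 + 1087.16 = 1704.31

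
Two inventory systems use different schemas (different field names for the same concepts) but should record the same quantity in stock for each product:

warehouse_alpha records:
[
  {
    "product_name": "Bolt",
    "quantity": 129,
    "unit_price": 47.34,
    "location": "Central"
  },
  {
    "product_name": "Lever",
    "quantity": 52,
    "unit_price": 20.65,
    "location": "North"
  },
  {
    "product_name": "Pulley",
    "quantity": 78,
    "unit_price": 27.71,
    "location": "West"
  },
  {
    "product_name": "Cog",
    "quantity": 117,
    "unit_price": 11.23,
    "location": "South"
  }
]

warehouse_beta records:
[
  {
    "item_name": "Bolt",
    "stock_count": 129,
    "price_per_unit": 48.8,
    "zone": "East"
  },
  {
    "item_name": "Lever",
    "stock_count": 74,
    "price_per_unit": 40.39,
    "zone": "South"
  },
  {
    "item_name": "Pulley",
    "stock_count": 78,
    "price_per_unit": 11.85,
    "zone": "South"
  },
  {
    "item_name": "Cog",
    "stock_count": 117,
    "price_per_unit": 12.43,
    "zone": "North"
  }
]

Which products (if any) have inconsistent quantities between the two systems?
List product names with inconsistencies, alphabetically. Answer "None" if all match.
Lever

Schema mappings:
- "product_name" (warehouse_alpha) = "item_name" (warehouse_beta) = product name
- "quantity" (warehouse_alpha) = "stock_count" (warehouse_beta) = quantity

Comparison:
  Bolt: 129 vs 129 - MATCH
  Lever: 52 vs 74 - MISMATCH
  Pulley: 78 vs 78 - MATCH
  Cog: 117 vs 117 - MATCH

Products with inconsistencies: Lever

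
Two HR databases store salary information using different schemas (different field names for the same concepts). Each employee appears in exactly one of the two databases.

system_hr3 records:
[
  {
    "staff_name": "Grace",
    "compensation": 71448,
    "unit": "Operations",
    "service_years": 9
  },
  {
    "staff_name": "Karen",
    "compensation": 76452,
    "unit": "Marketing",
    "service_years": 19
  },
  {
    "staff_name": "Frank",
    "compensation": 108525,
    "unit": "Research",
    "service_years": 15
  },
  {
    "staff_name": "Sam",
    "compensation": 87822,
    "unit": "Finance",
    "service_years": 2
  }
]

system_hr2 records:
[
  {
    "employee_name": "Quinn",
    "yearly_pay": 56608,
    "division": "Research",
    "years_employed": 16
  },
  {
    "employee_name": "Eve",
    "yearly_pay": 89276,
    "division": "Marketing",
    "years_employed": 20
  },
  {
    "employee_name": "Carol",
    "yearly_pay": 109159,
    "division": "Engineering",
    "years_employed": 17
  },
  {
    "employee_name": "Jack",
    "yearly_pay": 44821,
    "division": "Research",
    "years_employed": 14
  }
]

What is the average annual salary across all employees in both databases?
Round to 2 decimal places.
80513.88

Schema mapping: "compensation" (system_hr3) = "yearly_pay" (system_hr2) = annual salary

All salaries: [71448, 76452, 108525, 87822, 56608, 89276, 109159, 44821]
Sum: 644111
Count: 8
Average: 644111 / 8 = 80513.88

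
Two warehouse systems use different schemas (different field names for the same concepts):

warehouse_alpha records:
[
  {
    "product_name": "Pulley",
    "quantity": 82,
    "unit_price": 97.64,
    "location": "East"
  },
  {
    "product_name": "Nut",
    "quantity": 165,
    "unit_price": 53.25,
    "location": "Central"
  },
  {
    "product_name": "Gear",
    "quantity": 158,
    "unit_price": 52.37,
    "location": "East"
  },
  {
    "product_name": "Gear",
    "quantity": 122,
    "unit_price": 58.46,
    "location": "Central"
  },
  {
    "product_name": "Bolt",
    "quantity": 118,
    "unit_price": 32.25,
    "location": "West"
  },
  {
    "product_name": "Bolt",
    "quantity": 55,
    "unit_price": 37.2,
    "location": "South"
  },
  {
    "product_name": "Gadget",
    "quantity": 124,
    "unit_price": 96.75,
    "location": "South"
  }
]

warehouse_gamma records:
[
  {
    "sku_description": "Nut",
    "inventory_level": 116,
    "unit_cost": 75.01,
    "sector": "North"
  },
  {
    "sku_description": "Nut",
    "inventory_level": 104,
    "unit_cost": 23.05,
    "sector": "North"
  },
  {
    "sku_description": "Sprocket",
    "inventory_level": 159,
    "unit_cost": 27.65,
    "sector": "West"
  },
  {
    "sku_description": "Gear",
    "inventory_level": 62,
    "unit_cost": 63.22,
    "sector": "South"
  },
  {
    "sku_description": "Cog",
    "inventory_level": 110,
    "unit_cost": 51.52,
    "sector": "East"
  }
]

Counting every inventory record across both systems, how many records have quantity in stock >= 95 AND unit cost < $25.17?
1

Schema mappings:
- "quantity" (warehouse_alpha) = "inventory_level" (warehouse_gamma) = quantity
- "unit_price" (warehouse_alpha) = "unit_cost" (warehouse_gamma) = unit cost

Records meeting both conditions in warehouse_alpha: 0
Records meeting both conditions in warehouse_gamma: 1

Total: 0 + 1 = 1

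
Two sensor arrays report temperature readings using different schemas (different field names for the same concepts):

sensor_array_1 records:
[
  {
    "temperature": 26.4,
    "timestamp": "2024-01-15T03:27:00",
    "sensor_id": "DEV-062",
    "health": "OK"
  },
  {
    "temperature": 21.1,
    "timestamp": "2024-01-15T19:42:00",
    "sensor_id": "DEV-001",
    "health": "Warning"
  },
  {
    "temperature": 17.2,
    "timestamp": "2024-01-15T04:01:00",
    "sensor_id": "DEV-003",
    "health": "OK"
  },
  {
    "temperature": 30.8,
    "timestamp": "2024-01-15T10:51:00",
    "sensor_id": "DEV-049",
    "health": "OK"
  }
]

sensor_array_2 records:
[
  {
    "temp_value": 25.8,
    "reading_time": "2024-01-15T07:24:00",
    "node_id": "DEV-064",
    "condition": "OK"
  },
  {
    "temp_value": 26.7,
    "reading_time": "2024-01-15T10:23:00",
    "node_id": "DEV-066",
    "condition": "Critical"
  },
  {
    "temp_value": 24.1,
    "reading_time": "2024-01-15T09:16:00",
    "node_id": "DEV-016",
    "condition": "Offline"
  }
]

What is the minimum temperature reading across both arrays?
17.2

Schema mapping: "temperature" (sensor_array_1) = "temp_value" (sensor_array_2) = temperature reading

Minimum in sensor_array_1: 17.2
Minimum in sensor_array_2: 24.1

Overall minimum: min(17.2, 24.1) = 17.2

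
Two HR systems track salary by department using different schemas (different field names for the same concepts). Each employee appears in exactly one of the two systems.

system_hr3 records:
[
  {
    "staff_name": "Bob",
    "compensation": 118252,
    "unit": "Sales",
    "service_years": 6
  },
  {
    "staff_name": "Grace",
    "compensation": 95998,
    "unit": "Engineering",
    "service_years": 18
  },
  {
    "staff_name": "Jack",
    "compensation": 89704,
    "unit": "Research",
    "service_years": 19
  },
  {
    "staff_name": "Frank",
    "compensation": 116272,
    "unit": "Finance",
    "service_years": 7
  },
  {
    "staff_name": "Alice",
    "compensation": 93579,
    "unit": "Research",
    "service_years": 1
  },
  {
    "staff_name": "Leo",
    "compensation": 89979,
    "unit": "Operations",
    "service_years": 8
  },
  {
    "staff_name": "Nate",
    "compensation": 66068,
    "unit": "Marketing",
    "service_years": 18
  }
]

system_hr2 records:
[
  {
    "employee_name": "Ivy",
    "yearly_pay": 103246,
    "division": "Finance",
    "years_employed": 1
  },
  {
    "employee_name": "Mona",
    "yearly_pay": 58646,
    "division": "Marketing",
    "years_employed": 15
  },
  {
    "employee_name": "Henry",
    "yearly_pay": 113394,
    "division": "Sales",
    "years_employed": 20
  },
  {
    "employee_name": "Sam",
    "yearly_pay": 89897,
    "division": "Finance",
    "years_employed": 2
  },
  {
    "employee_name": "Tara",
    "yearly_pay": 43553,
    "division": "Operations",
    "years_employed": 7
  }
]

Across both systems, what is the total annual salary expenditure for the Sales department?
231646

Schema mappings:
- "unit" (system_hr3) = "division" (system_hr2) = department
- "compensation" (system_hr3) = "yearly_pay" (system_hr2) = salary

Sales salaries from system_hr3: 118252
Sales salaries from system_hr2: 113394

Total: 118252 + 113394 = 231646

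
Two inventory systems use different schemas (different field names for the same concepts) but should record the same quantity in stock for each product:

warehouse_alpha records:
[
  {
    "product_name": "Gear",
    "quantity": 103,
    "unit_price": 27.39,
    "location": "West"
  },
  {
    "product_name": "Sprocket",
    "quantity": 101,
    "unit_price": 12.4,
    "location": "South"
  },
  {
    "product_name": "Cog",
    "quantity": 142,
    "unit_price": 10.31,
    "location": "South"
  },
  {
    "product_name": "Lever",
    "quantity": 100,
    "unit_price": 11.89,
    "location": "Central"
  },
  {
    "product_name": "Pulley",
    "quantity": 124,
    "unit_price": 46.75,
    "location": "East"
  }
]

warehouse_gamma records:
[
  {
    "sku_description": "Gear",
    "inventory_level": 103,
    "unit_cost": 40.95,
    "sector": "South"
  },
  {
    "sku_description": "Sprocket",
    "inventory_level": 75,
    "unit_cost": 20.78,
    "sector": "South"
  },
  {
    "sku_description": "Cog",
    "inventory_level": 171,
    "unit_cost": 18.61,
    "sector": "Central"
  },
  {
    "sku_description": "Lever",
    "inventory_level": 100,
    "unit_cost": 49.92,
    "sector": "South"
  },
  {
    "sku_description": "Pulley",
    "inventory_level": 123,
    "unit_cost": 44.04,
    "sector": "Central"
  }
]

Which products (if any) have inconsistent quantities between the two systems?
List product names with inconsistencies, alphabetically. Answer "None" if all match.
Cog, Pulley, Sprocket

Schema mappings:
- "product_name" (warehouse_alpha) = "sku_description" (warehouse_gamma) = product name
- "quantity" (warehouse_alpha) = "inventory_level" (warehouse_gamma) = quantity

Comparison:
  Gear: 103 vs 103 - MATCH
  Sprocket: 101 vs 75 - MISMATCH
  Cog: 142 vs 171 - MISMATCH
  Lever: 100 vs 100 - MATCH
  Pulley: 124 vs 123 - MISMATCH

Products with inconsistencies: Cog, Pulley, Sprocket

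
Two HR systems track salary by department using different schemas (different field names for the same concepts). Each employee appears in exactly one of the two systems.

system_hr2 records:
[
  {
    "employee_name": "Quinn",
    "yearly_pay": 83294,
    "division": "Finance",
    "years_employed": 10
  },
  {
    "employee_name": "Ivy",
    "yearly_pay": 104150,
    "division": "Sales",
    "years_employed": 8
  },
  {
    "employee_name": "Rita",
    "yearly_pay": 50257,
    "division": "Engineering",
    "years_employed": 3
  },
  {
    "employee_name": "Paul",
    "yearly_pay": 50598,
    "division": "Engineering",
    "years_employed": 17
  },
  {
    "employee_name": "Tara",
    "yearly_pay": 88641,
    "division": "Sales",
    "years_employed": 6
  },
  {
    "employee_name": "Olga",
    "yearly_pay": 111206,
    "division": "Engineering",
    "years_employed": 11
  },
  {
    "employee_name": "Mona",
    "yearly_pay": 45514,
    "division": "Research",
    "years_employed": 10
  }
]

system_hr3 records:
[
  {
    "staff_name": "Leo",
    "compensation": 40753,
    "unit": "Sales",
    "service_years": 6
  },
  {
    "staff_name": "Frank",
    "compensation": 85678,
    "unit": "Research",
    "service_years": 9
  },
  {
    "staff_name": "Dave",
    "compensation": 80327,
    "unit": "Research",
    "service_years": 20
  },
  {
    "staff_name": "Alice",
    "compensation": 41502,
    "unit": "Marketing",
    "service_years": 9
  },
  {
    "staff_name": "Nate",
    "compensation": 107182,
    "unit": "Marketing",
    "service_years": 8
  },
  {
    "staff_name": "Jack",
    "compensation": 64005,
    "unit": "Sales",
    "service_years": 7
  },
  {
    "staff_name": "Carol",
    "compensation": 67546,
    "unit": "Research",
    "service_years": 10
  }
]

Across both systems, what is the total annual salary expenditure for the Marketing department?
148684

Schema mappings:
- "division" (system_hr2) = "unit" (system_hr3) = department
- "yearly_pay" (system_hr2) = "compensation" (system_hr3) = salary

Marketing salaries from system_hr2: 0
Marketing salaries from system_hr3: 148684

Total: 0 + 148684 = 148684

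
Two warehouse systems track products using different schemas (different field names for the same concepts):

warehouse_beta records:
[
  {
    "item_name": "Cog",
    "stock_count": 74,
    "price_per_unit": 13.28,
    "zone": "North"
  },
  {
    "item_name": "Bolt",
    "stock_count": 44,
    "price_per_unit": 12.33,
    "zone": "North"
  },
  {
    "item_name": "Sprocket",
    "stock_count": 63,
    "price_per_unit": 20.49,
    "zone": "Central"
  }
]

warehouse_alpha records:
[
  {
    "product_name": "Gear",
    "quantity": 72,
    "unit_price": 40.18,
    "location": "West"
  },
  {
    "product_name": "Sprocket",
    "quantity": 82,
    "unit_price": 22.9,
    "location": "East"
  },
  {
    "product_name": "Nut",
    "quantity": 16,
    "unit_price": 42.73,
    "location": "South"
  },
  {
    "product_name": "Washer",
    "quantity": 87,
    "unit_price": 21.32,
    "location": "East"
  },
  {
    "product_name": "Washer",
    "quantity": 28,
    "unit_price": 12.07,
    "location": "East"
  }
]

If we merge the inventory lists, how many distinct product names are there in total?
6

Schema mapping: "item_name" (warehouse_beta) = "product_name" (warehouse_alpha) = product name

Products in warehouse_beta: ['Bolt', 'Cog', 'Sprocket']
Products in warehouse_alpha: ['Gear', 'Nut', 'Sprocket', 'Washer']

Union (unique products): ['Bolt', 'Cog', 'Gear', 'Nut', 'Sprocket', 'Washer']
Count: 6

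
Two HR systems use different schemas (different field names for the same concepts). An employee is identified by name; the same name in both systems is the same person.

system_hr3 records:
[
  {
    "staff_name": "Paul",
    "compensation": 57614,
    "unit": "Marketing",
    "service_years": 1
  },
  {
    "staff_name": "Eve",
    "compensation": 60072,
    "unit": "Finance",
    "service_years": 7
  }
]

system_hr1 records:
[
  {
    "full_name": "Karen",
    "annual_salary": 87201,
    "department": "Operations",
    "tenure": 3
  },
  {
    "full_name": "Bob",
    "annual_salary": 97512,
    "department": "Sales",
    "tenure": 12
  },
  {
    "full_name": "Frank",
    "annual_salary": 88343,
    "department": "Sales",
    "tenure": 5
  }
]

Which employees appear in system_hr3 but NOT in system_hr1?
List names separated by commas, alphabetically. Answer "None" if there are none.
Eve, Paul

Schema mapping: "staff_name" (system_hr3) = "full_name" (system_hr1) = employee name

Names in system_hr3: ['Eve', 'Paul']
Names in system_hr1: ['Bob', 'Frank', 'Karen']

In system_hr3 but not system_hr1: ['Eve', 'Paul']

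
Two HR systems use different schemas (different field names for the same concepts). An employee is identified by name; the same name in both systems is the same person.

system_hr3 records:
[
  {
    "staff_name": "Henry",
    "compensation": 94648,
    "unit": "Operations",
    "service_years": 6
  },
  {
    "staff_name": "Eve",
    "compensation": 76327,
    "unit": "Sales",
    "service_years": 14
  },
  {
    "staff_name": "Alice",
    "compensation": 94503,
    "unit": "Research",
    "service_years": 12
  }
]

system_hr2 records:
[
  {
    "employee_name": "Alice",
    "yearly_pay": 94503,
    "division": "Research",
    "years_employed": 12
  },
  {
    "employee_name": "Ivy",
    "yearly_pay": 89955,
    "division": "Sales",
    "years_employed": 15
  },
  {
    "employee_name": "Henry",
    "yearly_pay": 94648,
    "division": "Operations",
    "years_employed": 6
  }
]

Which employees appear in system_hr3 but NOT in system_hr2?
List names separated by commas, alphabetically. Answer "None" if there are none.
Eve

Schema mapping: "staff_name" (system_hr3) = "employee_name" (system_hr2) = employee name

Names in system_hr3: ['Alice', 'Eve', 'Henry']
Names in system_hr2: ['Alice', 'Henry', 'Ivy']

In system_hr3 but not system_hr2: ['Eve']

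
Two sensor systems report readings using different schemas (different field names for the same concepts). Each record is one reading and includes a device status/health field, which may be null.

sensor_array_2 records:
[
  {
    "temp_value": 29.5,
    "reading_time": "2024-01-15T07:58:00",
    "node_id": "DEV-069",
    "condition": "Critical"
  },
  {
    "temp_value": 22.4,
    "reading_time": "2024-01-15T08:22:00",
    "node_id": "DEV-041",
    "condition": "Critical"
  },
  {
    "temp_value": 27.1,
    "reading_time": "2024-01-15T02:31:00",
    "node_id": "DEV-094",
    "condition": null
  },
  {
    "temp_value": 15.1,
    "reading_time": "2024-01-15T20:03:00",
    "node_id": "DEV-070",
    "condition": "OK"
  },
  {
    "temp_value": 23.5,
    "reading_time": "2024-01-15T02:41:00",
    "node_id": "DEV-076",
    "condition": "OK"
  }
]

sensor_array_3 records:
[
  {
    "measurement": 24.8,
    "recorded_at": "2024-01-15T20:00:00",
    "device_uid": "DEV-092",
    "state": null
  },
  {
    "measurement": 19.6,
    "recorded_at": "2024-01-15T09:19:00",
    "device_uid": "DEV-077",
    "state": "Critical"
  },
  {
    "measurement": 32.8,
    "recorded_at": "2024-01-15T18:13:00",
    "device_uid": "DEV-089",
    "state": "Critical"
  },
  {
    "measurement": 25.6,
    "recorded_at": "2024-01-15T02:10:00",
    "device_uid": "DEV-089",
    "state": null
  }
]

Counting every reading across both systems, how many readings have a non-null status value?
6

Schema mapping: "condition" (sensor_array_2) = "state" (sensor_array_3) = status

Non-null in sensor_array_2: 4
Non-null in sensor_array_3: 2

Total non-null: 4 + 2 = 6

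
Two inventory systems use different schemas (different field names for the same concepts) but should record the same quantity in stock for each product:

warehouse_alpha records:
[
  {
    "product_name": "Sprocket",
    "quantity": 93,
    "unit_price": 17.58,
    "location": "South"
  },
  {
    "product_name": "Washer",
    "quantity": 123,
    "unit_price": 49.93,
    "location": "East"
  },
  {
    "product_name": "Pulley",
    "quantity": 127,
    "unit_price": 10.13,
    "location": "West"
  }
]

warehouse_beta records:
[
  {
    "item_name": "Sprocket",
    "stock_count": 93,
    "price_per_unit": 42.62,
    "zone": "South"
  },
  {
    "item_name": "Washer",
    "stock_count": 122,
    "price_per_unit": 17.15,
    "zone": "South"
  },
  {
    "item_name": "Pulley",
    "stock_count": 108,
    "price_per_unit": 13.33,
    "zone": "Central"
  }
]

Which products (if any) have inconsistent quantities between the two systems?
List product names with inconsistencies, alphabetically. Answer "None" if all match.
Pulley, Washer

Schema mappings:
- "product_name" (warehouse_alpha) = "item_name" (warehouse_beta) = product name
- "quantity" (warehouse_alpha) = "stock_count" (warehouse_beta) = quantity

Comparison:
  Sprocket: 93 vs 93 - MATCH
  Washer: 123 vs 122 - MISMATCH
  Pulley: 127 vs 108 - MISMATCH

Products with inconsistencies: Pulley, Washer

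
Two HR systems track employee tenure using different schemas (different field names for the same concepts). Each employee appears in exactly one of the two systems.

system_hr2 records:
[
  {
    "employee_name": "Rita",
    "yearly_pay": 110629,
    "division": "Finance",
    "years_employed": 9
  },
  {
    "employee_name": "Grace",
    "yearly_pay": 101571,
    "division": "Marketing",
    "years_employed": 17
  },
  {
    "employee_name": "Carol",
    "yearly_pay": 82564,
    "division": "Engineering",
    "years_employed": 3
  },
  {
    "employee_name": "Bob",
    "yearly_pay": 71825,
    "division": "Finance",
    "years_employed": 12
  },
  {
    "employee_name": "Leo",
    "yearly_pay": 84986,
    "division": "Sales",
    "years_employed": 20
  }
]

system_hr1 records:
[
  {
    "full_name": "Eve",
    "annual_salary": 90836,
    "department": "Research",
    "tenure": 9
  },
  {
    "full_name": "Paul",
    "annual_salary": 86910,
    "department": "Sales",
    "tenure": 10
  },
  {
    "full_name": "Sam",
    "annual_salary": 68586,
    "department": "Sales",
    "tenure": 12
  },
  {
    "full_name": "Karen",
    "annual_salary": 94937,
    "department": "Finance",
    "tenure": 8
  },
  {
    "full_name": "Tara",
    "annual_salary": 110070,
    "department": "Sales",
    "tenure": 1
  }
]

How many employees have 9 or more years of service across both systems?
7

Reconcile schemas: "years_employed" (system_hr2) = "tenure" (system_hr1) = years of service

From system_hr2: 4 employees with >= 9 years
From system_hr1: 3 employees with >= 9 years

Total: 4 + 3 = 7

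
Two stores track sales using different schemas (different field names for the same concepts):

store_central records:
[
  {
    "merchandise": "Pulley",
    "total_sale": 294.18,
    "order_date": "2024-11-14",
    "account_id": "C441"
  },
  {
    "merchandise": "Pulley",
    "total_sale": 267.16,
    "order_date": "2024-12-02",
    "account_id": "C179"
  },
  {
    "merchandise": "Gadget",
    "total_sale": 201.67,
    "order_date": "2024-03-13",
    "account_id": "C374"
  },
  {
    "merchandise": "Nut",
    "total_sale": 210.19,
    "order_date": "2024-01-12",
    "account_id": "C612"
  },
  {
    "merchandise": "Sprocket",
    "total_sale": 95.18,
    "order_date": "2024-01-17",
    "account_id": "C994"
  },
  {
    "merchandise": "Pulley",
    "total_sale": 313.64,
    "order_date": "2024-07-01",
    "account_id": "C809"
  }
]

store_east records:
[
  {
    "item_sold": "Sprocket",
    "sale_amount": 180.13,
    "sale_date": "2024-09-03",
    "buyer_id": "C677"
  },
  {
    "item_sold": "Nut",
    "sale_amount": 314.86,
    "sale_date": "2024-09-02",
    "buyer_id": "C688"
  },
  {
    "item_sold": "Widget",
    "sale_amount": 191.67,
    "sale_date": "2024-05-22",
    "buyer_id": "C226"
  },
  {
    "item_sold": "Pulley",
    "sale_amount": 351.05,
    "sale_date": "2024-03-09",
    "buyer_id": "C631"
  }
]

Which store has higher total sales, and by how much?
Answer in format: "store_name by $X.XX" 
store_central by $344.31

Schema mapping: "total_sale" (store_central) = "sale_amount" (store_east) = sale amount

Total for store_central: 1382.02
Total for store_east: 1037.71

Difference: |1382.02 - 1037.71| = 344.31
store_central has higher sales by $344.31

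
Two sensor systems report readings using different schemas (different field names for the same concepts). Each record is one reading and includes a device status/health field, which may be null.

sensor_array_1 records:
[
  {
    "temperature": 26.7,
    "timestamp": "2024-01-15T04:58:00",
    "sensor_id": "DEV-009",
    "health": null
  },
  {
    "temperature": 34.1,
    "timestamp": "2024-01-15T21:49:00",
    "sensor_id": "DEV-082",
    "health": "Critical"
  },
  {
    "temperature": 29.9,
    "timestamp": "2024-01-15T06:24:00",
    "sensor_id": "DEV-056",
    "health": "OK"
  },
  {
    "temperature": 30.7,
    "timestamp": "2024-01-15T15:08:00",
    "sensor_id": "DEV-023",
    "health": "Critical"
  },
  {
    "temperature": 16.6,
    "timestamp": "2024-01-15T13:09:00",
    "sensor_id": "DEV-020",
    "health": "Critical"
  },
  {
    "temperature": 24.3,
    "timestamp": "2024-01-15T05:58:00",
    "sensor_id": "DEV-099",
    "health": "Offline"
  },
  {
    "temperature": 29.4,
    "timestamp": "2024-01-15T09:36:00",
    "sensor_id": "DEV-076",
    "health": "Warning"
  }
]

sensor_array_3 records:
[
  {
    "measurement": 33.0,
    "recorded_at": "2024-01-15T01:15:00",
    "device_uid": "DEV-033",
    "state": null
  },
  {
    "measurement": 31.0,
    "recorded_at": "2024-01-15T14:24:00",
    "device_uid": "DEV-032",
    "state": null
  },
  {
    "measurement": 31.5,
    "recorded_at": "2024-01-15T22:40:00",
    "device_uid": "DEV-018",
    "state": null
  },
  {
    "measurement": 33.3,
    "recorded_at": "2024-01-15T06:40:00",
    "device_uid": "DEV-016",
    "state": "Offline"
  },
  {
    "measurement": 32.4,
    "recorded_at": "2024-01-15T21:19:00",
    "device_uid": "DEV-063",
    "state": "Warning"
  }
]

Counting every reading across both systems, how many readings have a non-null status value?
8

Schema mapping: "health" (sensor_array_1) = "state" (sensor_array_3) = status

Non-null in sensor_array_1: 6
Non-null in sensor_array_3: 2

Total non-null: 6 + 2 = 8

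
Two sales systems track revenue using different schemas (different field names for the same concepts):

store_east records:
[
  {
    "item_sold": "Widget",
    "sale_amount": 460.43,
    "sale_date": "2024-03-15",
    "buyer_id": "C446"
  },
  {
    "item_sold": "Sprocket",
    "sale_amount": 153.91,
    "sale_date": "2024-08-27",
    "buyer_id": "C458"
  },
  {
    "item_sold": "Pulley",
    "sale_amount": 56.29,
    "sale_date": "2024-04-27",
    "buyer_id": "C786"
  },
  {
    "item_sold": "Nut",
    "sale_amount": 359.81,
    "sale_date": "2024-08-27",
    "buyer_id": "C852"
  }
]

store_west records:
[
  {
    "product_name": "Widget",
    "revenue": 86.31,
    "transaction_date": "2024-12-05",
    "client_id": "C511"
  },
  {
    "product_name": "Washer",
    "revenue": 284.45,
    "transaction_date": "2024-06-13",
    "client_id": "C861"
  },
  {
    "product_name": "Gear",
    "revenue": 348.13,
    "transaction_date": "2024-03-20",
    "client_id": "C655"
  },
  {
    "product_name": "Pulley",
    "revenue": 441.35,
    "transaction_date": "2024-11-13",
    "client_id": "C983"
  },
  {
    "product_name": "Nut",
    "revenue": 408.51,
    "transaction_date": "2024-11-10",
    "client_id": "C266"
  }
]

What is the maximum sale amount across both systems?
460.43

Reconcile: "sale_amount" (store_east) = "revenue" (store_west) = sale amount

Maximum in store_east: 460.43
Maximum in store_west: 441.35

Overall maximum: max(460.43, 441.35) = 460.43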